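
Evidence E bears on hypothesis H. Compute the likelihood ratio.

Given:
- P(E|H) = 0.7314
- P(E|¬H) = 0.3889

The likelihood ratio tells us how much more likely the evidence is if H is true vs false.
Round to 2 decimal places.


Likelihood Ratio (LR) = P(E|H) / P(E|¬H)

LR = 0.7314 / 0.3889
   = 1.88

The evidence is 1.88 times more likely if H is true than if H is false.
Since LR > 1, the evidence supports H over ¬H.


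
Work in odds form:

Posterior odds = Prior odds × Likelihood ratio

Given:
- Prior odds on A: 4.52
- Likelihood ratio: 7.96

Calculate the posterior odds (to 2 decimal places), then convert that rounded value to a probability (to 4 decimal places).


Step 1: Calculate posterior odds
Posterior odds = Prior odds × LR
               = 4.52 × 7.96
               = 35.98

Step 2: Convert to probability
P(A|E) = Posterior odds / (1 + Posterior odds)
       = 35.98 / (1 + 35.98)
       = 35.98 / 36.98
       = 0.9730

The evidence increased P(A) from 0.8188 to 0.9730.


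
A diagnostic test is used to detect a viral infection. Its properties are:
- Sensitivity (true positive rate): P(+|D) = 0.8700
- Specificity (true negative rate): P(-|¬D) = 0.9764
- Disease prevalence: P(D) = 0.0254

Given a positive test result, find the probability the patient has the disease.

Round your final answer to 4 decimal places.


Let D = has disease, + = positive test

Given:
- P(D) = 0.0254 (prevalence)
- P(+|D) = 0.8700 (sensitivity)
- P(-|¬D) = 0.9764 (specificity)
- P(+|¬D) = 0.0236 (false positive rate = 1 - specificity)

Step 1: Find P(+)
P(+) = P(+|D)P(D) + P(+|¬D)P(¬D)
     = 0.8700 × 0.0254 + 0.0236 × 0.9746
     = 0.02209800 + 0.02300056
     = 0.04509856

Step 2: Apply Bayes' theorem for P(D|+)
P(D|+) = P(+|D)P(D) / P(+)
       = 0.02209800 / 0.04509856
       = 0.4900


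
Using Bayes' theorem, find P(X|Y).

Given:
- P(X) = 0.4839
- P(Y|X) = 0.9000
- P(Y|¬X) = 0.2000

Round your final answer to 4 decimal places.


Bayes' theorem: P(X|Y) = P(Y|X) × P(X) / P(Y)

Step 1: Calculate P(Y) using law of total probability
P(Y) = P(Y|X)P(X) + P(Y|¬X)P(¬X)
     = 0.9000 × 0.4839 + 0.2000 × 0.5161
     = 0.43551000 + 0.10322000
     = 0.53873000

Step 2: Apply Bayes' theorem
P(X|Y) = P(Y|X) × P(X) / P(Y)
       = 0.43551000 / 0.53873000
       = 0.8084


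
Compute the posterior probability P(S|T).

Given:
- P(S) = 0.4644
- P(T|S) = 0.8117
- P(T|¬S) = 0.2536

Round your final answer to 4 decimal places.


Bayes' theorem: P(S|T) = P(T|S) × P(S) / P(T)

Step 1: Calculate P(T) using law of total probability
P(T) = P(T|S)P(S) + P(T|¬S)P(¬S)
     = 0.8117 × 0.4644 + 0.2536 × 0.5356
     = 0.37695348 + 0.13582816
     = 0.51278164

Step 2: Apply Bayes' theorem
P(S|T) = P(T|S) × P(S) / P(T)
       = 0.37695348 / 0.51278164
       = 0.7351


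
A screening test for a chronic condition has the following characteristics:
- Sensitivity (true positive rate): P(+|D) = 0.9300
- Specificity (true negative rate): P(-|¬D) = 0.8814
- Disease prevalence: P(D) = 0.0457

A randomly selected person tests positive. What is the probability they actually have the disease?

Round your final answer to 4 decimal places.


Let D = has disease, + = positive test

Given:
- P(D) = 0.0457 (prevalence)
- P(+|D) = 0.9300 (sensitivity)
- P(-|¬D) = 0.8814 (specificity)
- P(+|¬D) = 0.1186 (false positive rate = 1 - specificity)

Step 1: Find P(+)
P(+) = P(+|D)P(D) + P(+|¬D)P(¬D)
     = 0.9300 × 0.0457 + 0.1186 × 0.9543
     = 0.04250100 + 0.11317998
     = 0.15568098

Step 2: Apply Bayes' theorem for P(D|+)
P(D|+) = P(+|D)P(D) / P(+)
       = 0.04250100 / 0.15568098
       = 0.2730


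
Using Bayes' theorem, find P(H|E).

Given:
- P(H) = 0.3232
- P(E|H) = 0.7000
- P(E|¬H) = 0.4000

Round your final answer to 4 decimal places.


Bayes' theorem: P(H|E) = P(E|H) × P(H) / P(E)

Step 1: Calculate P(E) using law of total probability
P(E) = P(E|H)P(H) + P(E|¬H)P(¬H)
     = 0.7000 × 0.3232 + 0.4000 × 0.6768
     = 0.22624000 + 0.27072000
     = 0.49696000

Step 2: Apply Bayes' theorem
P(H|E) = P(E|H) × P(H) / P(E)
       = 0.22624000 / 0.49696000
       = 0.4552


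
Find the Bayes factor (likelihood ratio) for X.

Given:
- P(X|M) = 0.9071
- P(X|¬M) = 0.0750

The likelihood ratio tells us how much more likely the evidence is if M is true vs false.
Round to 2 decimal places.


Likelihood Ratio (LR) = P(X|M) / P(X|¬M)

LR = 0.9071 / 0.0750
   = 12.09

The evidence is 12.09 times more likely if M is true than if M is false.
LR > 1, so observing X raises the odds in favor of M.


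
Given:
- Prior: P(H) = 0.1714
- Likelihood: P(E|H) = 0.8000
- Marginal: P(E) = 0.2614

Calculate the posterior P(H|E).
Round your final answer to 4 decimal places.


Using Bayes' theorem:

P(H|E) = P(E|H) × P(H) / P(E)
       = 0.8000 × 0.1714 / 0.2614
       = 0.13712000 / 0.2614
       = 0.5246

The evidence strengthens our belief in H.
Prior: 0.1714 → Posterior: 0.5246


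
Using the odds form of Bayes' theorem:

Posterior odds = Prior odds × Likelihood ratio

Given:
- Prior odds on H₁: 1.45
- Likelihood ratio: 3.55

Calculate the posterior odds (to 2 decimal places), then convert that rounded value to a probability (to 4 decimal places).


Step 1: Calculate posterior odds
Posterior odds = Prior odds × LR
               = 1.45 × 3.55
               = 5.15

Step 2: Convert to probability
P(H₁|E) = Posterior odds / (1 + Posterior odds)
       = 5.15 / (1 + 5.15)
       = 5.15 / 6.15
       = 0.8374

The evidence increased P(H₁) from 0.5918 to 0.8374.


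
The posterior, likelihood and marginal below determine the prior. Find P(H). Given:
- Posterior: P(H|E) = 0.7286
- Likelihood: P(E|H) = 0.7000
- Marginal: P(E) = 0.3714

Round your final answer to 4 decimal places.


From Bayes' theorem: P(H|E) = P(E|H) × P(H) / P(E)

Rearranging for P(H):
P(H) = P(H|E) × P(E) / P(E|H)
     = 0.7286 × 0.3714 / 0.7000
     = 0.27060204 / 0.7000
     = 0.3866


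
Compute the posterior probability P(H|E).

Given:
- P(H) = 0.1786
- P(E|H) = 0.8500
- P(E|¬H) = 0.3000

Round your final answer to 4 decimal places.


Bayes' theorem: P(H|E) = P(E|H) × P(H) / P(E)

Step 1: Calculate P(E) using law of total probability
P(E) = P(E|H)P(H) + P(E|¬H)P(¬H)
     = 0.8500 × 0.1786 + 0.3000 × 0.8214
     = 0.15181000 + 0.24642000
     = 0.39823000

Step 2: Apply Bayes' theorem
P(H|E) = P(E|H) × P(H) / P(E)
       = 0.15181000 / 0.39823000
       = 0.3812


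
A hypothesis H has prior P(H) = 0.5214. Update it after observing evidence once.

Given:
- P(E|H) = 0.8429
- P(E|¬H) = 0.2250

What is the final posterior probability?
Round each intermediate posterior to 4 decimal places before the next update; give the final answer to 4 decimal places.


Sequential Bayesian updating:

Initial prior: P(H) = 0.5214

Update 1:
  P(E) = 0.8429 × 0.5214 + 0.2250 × 0.4786 = 0.43948806 + 0.10768500 = 0.54717306
  P(H|E) = 0.43948806 / 0.54717306 = 0.8032

Final posterior: 0.8032


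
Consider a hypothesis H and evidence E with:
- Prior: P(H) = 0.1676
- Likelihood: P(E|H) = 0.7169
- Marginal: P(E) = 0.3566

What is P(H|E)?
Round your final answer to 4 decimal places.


Using Bayes' theorem:

P(H|E) = P(E|H) × P(H) / P(E)
       = 0.7169 × 0.1676 / 0.3566
       = 0.12015244 / 0.3566
       = 0.3369

The evidence strengthens our belief in H.
Prior: 0.1676 → Posterior: 0.3369


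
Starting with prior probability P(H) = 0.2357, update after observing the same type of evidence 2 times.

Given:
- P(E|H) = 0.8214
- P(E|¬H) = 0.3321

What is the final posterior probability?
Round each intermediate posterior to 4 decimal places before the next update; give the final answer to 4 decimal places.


Sequential Bayesian updating:

Initial prior: P(H) = 0.2357

Update 1:
  P(E) = 0.8214 × 0.2357 + 0.3321 × 0.7643 = 0.19360398 + 0.25382403 = 0.44742801
  P(H|E) = 0.19360398 / 0.44742801 = 0.4327

Update 2:
  P(E) = 0.8214 × 0.4327 + 0.3321 × 0.5673 = 0.35541978 + 0.18840033 = 0.54382011
  P(H|E) = 0.35541978 / 0.54382011 = 0.6536

Final posterior: 0.6536


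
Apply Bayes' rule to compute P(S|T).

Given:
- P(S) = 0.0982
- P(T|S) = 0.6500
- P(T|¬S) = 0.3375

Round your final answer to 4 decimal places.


Bayes' theorem: P(S|T) = P(T|S) × P(S) / P(T)

Step 1: Calculate P(T) using law of total probability
P(T) = P(T|S)P(S) + P(T|¬S)P(¬S)
     = 0.6500 × 0.0982 + 0.3375 × 0.9018
     = 0.06383000 + 0.30435750
     = 0.36818750

Step 2: Apply Bayes' theorem
P(S|T) = P(T|S) × P(S) / P(T)
       = 0.06383000 / 0.36818750
       = 0.1734


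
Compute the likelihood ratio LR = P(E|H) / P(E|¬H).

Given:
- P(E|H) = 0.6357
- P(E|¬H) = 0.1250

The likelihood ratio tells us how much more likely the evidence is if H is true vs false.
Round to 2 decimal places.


Likelihood Ratio (LR) = P(E|H) / P(E|¬H)

LR = 0.6357 / 0.1250
   = 5.09

The evidence is 5.09 times more likely if H is true than if H is false.
LR > 1, so observing E raises the odds in favor of H.


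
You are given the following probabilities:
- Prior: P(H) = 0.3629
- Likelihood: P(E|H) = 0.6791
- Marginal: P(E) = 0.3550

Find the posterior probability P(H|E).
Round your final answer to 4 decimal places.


Using Bayes' theorem:

P(H|E) = P(E|H) × P(H) / P(E)
       = 0.6791 × 0.3629 / 0.3550
       = 0.24644539 / 0.3550
       = 0.6942

The evidence strengthens our belief in H.
Prior: 0.3629 → Posterior: 0.6942


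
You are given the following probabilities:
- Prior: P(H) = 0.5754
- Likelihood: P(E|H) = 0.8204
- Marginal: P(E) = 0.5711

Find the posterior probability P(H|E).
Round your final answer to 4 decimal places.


Using Bayes' theorem:

P(H|E) = P(E|H) × P(H) / P(E)
       = 0.8204 × 0.5754 / 0.5711
       = 0.47205816 / 0.5711
       = 0.8266

The evidence strengthens our belief in H.
Prior: 0.5754 → Posterior: 0.8266


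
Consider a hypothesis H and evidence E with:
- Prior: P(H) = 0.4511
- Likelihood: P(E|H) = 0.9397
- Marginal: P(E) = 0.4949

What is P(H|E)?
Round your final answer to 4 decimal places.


Using Bayes' theorem:

P(H|E) = P(E|H) × P(H) / P(E)
       = 0.9397 × 0.4511 / 0.4949
       = 0.42389867 / 0.4949
       = 0.8565

The evidence strengthens our belief in H.
Prior: 0.4511 → Posterior: 0.8565


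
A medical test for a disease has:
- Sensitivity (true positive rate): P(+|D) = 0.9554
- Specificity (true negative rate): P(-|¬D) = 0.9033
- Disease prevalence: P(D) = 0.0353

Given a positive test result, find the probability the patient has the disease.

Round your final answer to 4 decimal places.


Let D = has disease, + = positive test

Given:
- P(D) = 0.0353 (prevalence)
- P(+|D) = 0.9554 (sensitivity)
- P(-|¬D) = 0.9033 (specificity)
- P(+|¬D) = 0.0967 (false positive rate = 1 - specificity)

Step 1: Find P(+)
P(+) = P(+|D)P(D) + P(+|¬D)P(¬D)
     = 0.9554 × 0.0353 + 0.0967 × 0.9647
     = 0.03372562 + 0.09328649
     = 0.12701211

Step 2: Apply Bayes' theorem for P(D|+)
P(D|+) = P(+|D)P(D) / P(+)
       = 0.03372562 / 0.12701211
       = 0.2655


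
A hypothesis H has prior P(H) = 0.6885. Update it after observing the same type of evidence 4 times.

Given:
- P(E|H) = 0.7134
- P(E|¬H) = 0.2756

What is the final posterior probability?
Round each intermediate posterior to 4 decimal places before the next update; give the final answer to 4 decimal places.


Sequential Bayesian updating:

Initial prior: P(H) = 0.6885

Update 1:
  P(E) = 0.7134 × 0.6885 + 0.2756 × 0.3115 = 0.49117590 + 0.08584940 = 0.57702530
  P(H|E) = 0.49117590 / 0.57702530 = 0.8512

Update 2:
  P(E) = 0.7134 × 0.8512 + 0.2756 × 0.1488 = 0.60724608 + 0.04100928 = 0.64825536
  P(H|E) = 0.60724608 / 0.64825536 = 0.9367

Update 3:
  P(E) = 0.7134 × 0.9367 + 0.2756 × 0.0633 = 0.66824178 + 0.01744548 = 0.68568726
  P(H|E) = 0.66824178 / 0.68568726 = 0.9746

Update 4:
  P(E) = 0.7134 × 0.9746 + 0.2756 × 0.0254 = 0.69527964 + 0.00700024 = 0.70227988
  P(H|E) = 0.69527964 / 0.70227988 = 0.9900

Final posterior: 0.9900


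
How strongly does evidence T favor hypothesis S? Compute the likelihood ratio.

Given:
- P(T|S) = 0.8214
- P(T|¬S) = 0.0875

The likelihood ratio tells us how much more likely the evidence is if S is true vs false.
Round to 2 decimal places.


Likelihood Ratio (LR) = P(T|S) / P(T|¬S)

LR = 0.8214 / 0.0875
   = 9.39

The evidence is 9.39 times more likely if S is true than if S is false.
LR > 1, so observing T raises the odds in favor of S.


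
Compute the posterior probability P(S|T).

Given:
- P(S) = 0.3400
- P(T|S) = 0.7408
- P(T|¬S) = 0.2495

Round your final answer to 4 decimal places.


Bayes' theorem: P(S|T) = P(T|S) × P(S) / P(T)

Step 1: Calculate P(T) using law of total probability
P(T) = P(T|S)P(S) + P(T|¬S)P(¬S)
     = 0.7408 × 0.3400 + 0.2495 × 0.6600
     = 0.25187200 + 0.16467000
     = 0.41654200

Step 2: Apply Bayes' theorem
P(S|T) = P(T|S) × P(S) / P(T)
       = 0.25187200 / 0.41654200
       = 0.6047


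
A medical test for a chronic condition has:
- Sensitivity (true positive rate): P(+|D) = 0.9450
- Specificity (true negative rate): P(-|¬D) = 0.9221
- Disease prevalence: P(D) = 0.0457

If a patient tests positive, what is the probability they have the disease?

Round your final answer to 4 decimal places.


Let D = has disease, + = positive test

Given:
- P(D) = 0.0457 (prevalence)
- P(+|D) = 0.9450 (sensitivity)
- P(-|¬D) = 0.9221 (specificity)
- P(+|¬D) = 0.0779 (false positive rate = 1 - specificity)

Step 1: Find P(+)
P(+) = P(+|D)P(D) + P(+|¬D)P(¬D)
     = 0.9450 × 0.0457 + 0.0779 × 0.9543
     = 0.04318650 + 0.07433997
     = 0.11752647

Step 2: Apply Bayes' theorem for P(D|+)
P(D|+) = P(+|D)P(D) / P(+)
       = 0.04318650 / 0.11752647
       = 0.3675


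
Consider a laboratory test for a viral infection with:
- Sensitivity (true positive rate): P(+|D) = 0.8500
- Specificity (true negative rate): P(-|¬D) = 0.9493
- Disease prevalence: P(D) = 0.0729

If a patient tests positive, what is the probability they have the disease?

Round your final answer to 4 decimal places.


Let D = has disease, + = positive test

Given:
- P(D) = 0.0729 (prevalence)
- P(+|D) = 0.8500 (sensitivity)
- P(-|¬D) = 0.9493 (specificity)
- P(+|¬D) = 0.0507 (false positive rate = 1 - specificity)

Step 1: Find P(+)
P(+) = P(+|D)P(D) + P(+|¬D)P(¬D)
     = 0.8500 × 0.0729 + 0.0507 × 0.9271
     = 0.06196500 + 0.04700397
     = 0.10896897

Step 2: Apply Bayes' theorem for P(D|+)
P(D|+) = P(+|D)P(D) / P(+)
       = 0.06196500 / 0.10896897
       = 0.5686


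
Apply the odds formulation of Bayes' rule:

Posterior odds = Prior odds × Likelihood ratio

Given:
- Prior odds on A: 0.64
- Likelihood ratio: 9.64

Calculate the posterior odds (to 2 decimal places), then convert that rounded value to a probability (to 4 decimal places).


Step 1: Calculate posterior odds
Posterior odds = Prior odds × LR
               = 0.64 × 9.64
               = 6.17

Step 2: Convert to probability
P(A|E) = Posterior odds / (1 + Posterior odds)
       = 6.17 / (1 + 6.17)
       = 6.17 / 7.17
       = 0.8605

The evidence increased P(A) from 0.3902 to 0.8605.


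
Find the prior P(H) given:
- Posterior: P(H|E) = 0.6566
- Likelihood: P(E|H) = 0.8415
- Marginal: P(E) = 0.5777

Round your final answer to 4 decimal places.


From Bayes' theorem: P(H|E) = P(E|H) × P(H) / P(E)

Rearranging for P(H):
P(H) = P(H|E) × P(E) / P(E|H)
     = 0.6566 × 0.5777 / 0.8415
     = 0.37931782 / 0.8415
     = 0.4508


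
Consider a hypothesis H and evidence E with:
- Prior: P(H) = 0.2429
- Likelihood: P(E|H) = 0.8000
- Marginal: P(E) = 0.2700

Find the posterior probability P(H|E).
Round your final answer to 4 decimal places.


Using Bayes' theorem:

P(H|E) = P(E|H) × P(H) / P(E)
       = 0.8000 × 0.2429 / 0.2700
       = 0.19432000 / 0.2700
       = 0.7197

The evidence strengthens our belief in H.
Prior: 0.2429 → Posterior: 0.7197


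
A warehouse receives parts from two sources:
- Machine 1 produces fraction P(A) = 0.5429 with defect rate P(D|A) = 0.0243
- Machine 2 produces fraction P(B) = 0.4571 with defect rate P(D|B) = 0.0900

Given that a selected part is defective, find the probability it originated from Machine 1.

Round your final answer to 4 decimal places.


Let A = from Machine 1, D = defective

Given:
- P(A) = 0.5429, P(B) = 0.4571
- P(D|A) = 0.0243, P(D|B) = 0.0900

Step 1: Find P(D)
P(D) = P(D|A)P(A) + P(D|B)P(B)
     = 0.0243 × 0.5429 + 0.0900 × 0.4571
     = 0.01319247 + 0.04113900
     = 0.05433147

Step 2: Apply Bayes' theorem
P(A|D) = P(D|A)P(A) / P(D)
       = 0.01319247 / 0.05433147
       = 0.2428


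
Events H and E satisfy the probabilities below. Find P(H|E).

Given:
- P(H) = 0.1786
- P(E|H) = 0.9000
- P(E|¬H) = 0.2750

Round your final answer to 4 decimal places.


Bayes' theorem: P(H|E) = P(E|H) × P(H) / P(E)

Step 1: Calculate P(E) using law of total probability
P(E) = P(E|H)P(H) + P(E|¬H)P(¬H)
     = 0.9000 × 0.1786 + 0.2750 × 0.8214
     = 0.16074000 + 0.22588500
     = 0.38662500

Step 2: Apply Bayes' theorem
P(H|E) = P(E|H) × P(H) / P(E)
       = 0.16074000 / 0.38662500
       = 0.4158


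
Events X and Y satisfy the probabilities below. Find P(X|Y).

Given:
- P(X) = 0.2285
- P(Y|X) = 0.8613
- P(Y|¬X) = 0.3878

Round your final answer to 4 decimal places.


Bayes' theorem: P(X|Y) = P(Y|X) × P(X) / P(Y)

Step 1: Calculate P(Y) using law of total probability
P(Y) = P(Y|X)P(X) + P(Y|¬X)P(¬X)
     = 0.8613 × 0.2285 + 0.3878 × 0.7715
     = 0.19680705 + 0.29918770
     = 0.49599475

Step 2: Apply Bayes' theorem
P(X|Y) = P(Y|X) × P(X) / P(Y)
       = 0.19680705 / 0.49599475
       = 0.3968


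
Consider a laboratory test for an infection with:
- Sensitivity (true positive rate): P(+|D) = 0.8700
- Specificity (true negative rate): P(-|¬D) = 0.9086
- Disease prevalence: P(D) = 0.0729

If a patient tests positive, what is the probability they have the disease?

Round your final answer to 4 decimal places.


Let D = has disease, + = positive test

Given:
- P(D) = 0.0729 (prevalence)
- P(+|D) = 0.8700 (sensitivity)
- P(-|¬D) = 0.9086 (specificity)
- P(+|¬D) = 0.0914 (false positive rate = 1 - specificity)

Step 1: Find P(+)
P(+) = P(+|D)P(D) + P(+|¬D)P(¬D)
     = 0.8700 × 0.0729 + 0.0914 × 0.9271
     = 0.06342300 + 0.08473694
     = 0.14815994

Step 2: Apply Bayes' theorem for P(D|+)
P(D|+) = P(+|D)P(D) / P(+)
       = 0.06342300 / 0.14815994
       = 0.4281


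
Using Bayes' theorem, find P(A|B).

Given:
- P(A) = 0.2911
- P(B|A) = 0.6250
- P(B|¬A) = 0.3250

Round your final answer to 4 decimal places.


Bayes' theorem: P(A|B) = P(B|A) × P(A) / P(B)

Step 1: Calculate P(B) using law of total probability
P(B) = P(B|A)P(A) + P(B|¬A)P(¬A)
     = 0.6250 × 0.2911 + 0.3250 × 0.7089
     = 0.18193750 + 0.23039250
     = 0.41233000

Step 2: Apply Bayes' theorem
P(A|B) = P(B|A) × P(A) / P(B)
       = 0.18193750 / 0.41233000
       = 0.4412


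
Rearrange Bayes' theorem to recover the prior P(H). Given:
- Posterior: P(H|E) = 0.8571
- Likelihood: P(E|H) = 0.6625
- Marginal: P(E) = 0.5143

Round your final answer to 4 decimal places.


From Bayes' theorem: P(H|E) = P(E|H) × P(H) / P(E)

Rearranging for P(H):
P(H) = P(H|E) × P(E) / P(E|H)
     = 0.8571 × 0.5143 / 0.6625
     = 0.44080653 / 0.6625
     = 0.6654


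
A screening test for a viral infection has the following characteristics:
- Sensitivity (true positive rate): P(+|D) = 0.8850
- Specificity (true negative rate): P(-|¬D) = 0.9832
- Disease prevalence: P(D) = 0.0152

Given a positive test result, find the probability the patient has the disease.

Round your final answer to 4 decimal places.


Let D = has disease, + = positive test

Given:
- P(D) = 0.0152 (prevalence)
- P(+|D) = 0.8850 (sensitivity)
- P(-|¬D) = 0.9832 (specificity)
- P(+|¬D) = 0.0168 (false positive rate = 1 - specificity)

Step 1: Find P(+)
P(+) = P(+|D)P(D) + P(+|¬D)P(¬D)
     = 0.8850 × 0.0152 + 0.0168 × 0.9848
     = 0.01345200 + 0.01654464
     = 0.02999664

Step 2: Apply Bayes' theorem for P(D|+)
P(D|+) = P(+|D)P(D) / P(+)
       = 0.01345200 / 0.02999664
       = 0.4485


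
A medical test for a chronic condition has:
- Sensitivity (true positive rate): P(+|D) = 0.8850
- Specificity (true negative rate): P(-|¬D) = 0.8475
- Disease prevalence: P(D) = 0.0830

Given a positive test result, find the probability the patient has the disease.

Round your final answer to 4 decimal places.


Let D = has disease, + = positive test

Given:
- P(D) = 0.0830 (prevalence)
- P(+|D) = 0.8850 (sensitivity)
- P(-|¬D) = 0.8475 (specificity)
- P(+|¬D) = 0.1525 (false positive rate = 1 - specificity)

Step 1: Find P(+)
P(+) = P(+|D)P(D) + P(+|¬D)P(¬D)
     = 0.8850 × 0.0830 + 0.1525 × 0.9170
     = 0.07345500 + 0.13984250
     = 0.21329750

Step 2: Apply Bayes' theorem for P(D|+)
P(D|+) = P(+|D)P(D) / P(+)
       = 0.07345500 / 0.21329750
       = 0.3444


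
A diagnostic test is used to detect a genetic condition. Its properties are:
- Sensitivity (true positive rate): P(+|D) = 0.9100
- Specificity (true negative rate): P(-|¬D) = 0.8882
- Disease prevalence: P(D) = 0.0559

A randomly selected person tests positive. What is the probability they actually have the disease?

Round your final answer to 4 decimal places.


Let D = has disease, + = positive test

Given:
- P(D) = 0.0559 (prevalence)
- P(+|D) = 0.9100 (sensitivity)
- P(-|¬D) = 0.8882 (specificity)
- P(+|¬D) = 0.1118 (false positive rate = 1 - specificity)

Step 1: Find P(+)
P(+) = P(+|D)P(D) + P(+|¬D)P(¬D)
     = 0.9100 × 0.0559 + 0.1118 × 0.9441
     = 0.05086900 + 0.10555038
     = 0.15641938

Step 2: Apply Bayes' theorem for P(D|+)
P(D|+) = P(+|D)P(D) / P(+)
       = 0.05086900 / 0.15641938
       = 0.3252


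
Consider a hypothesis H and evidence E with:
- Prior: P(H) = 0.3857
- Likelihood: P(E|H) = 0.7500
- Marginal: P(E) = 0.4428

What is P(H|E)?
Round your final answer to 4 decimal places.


Using Bayes' theorem:

P(H|E) = P(E|H) × P(H) / P(E)
       = 0.7500 × 0.3857 / 0.4428
       = 0.28927500 / 0.4428
       = 0.6533

The evidence strengthens our belief in H.
Prior: 0.3857 → Posterior: 0.6533


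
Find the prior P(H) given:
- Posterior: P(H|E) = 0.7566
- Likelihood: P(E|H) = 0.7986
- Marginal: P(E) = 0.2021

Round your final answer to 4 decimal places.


From Bayes' theorem: P(H|E) = P(E|H) × P(H) / P(E)

Rearranging for P(H):
P(H) = P(H|E) × P(E) / P(E|H)
     = 0.7566 × 0.2021 / 0.7986
     = 0.15290886 / 0.7986
     = 0.1915


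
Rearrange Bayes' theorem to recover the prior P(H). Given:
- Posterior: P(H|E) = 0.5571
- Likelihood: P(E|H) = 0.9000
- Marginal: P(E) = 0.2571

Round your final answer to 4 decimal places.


From Bayes' theorem: P(H|E) = P(E|H) × P(H) / P(E)

Rearranging for P(H):
P(H) = P(H|E) × P(E) / P(E|H)
     = 0.5571 × 0.2571 / 0.9000
     = 0.14323041 / 0.9000
     = 0.1591


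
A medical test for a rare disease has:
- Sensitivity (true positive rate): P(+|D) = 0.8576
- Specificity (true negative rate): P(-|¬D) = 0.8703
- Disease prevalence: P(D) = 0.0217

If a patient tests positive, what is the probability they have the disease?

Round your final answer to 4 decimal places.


Let D = has disease, + = positive test

Given:
- P(D) = 0.0217 (prevalence)
- P(+|D) = 0.8576 (sensitivity)
- P(-|¬D) = 0.8703 (specificity)
- P(+|¬D) = 0.1297 (false positive rate = 1 - specificity)

Step 1: Find P(+)
P(+) = P(+|D)P(D) + P(+|¬D)P(¬D)
     = 0.8576 × 0.0217 + 0.1297 × 0.9783
     = 0.01860992 + 0.12688551
     = 0.14549543

Step 2: Apply Bayes' theorem for P(D|+)
P(D|+) = P(+|D)P(D) / P(+)
       = 0.01860992 / 0.14549543
       = 0.1279


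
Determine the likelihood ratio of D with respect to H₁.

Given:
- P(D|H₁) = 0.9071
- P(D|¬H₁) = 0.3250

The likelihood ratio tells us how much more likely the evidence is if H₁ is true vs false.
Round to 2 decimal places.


Likelihood Ratio (LR) = P(D|H₁) / P(D|¬H₁)

LR = 0.9071 / 0.3250
   = 2.79

The evidence is 2.79 times more likely if H₁ is true than if H₁ is false.
Since LR > 1, the evidence supports H₁ over ¬H₁.


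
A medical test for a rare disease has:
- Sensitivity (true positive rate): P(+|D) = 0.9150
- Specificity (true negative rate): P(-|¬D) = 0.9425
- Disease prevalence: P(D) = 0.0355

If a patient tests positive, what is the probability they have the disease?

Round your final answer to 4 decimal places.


Let D = has disease, + = positive test

Given:
- P(D) = 0.0355 (prevalence)
- P(+|D) = 0.9150 (sensitivity)
- P(-|¬D) = 0.9425 (specificity)
- P(+|¬D) = 0.0575 (false positive rate = 1 - specificity)

Step 1: Find P(+)
P(+) = P(+|D)P(D) + P(+|¬D)P(¬D)
     = 0.9150 × 0.0355 + 0.0575 × 0.9645
     = 0.03248250 + 0.05545875
     = 0.08794125

Step 2: Apply Bayes' theorem for P(D|+)
P(D|+) = P(+|D)P(D) / P(+)
       = 0.03248250 / 0.08794125
       = 0.3694


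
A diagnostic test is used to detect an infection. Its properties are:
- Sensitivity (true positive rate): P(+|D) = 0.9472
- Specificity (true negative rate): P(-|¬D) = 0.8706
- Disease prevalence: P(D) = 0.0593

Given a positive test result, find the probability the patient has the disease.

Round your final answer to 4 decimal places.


Let D = has disease, + = positive test

Given:
- P(D) = 0.0593 (prevalence)
- P(+|D) = 0.9472 (sensitivity)
- P(-|¬D) = 0.8706 (specificity)
- P(+|¬D) = 0.1294 (false positive rate = 1 - specificity)

Step 1: Find P(+)
P(+) = P(+|D)P(D) + P(+|¬D)P(¬D)
     = 0.9472 × 0.0593 + 0.1294 × 0.9407
     = 0.05616896 + 0.12172658
     = 0.17789554

Step 2: Apply Bayes' theorem for P(D|+)
P(D|+) = P(+|D)P(D) / P(+)
       = 0.05616896 / 0.17789554
       = 0.3157


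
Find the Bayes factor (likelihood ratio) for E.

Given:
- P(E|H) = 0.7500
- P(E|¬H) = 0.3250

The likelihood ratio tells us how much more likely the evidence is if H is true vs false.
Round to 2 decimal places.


Likelihood Ratio (LR) = P(E|H) / P(E|¬H)

LR = 0.7500 / 0.3250
   = 2.31

The evidence is 2.31 times more likely if H is true than if H is false.
LR > 1, so observing E raises the odds in favor of H.


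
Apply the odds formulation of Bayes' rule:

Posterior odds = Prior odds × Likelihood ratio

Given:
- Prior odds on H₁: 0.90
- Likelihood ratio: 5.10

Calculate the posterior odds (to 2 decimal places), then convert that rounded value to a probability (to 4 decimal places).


Step 1: Calculate posterior odds
Posterior odds = Prior odds × LR
               = 0.90 × 5.10
               = 4.59

Step 2: Convert to probability
P(H₁|E) = Posterior odds / (1 + Posterior odds)
       = 4.59 / (1 + 4.59)
       = 4.59 / 5.59
       = 0.8211

The evidence increased P(H₁) from 0.4737 to 0.8211.


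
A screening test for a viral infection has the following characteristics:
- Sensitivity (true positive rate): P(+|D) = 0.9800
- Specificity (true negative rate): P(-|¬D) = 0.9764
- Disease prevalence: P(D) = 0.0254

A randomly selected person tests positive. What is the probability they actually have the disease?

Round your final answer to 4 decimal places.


Let D = has disease, + = positive test

Given:
- P(D) = 0.0254 (prevalence)
- P(+|D) = 0.9800 (sensitivity)
- P(-|¬D) = 0.9764 (specificity)
- P(+|¬D) = 0.0236 (false positive rate = 1 - specificity)

Step 1: Find P(+)
P(+) = P(+|D)P(D) + P(+|¬D)P(¬D)
     = 0.9800 × 0.0254 + 0.0236 × 0.9746
     = 0.02489200 + 0.02300056
     = 0.04789256

Step 2: Apply Bayes' theorem for P(D|+)
P(D|+) = P(+|D)P(D) / P(+)
       = 0.02489200 / 0.04789256
       = 0.5197


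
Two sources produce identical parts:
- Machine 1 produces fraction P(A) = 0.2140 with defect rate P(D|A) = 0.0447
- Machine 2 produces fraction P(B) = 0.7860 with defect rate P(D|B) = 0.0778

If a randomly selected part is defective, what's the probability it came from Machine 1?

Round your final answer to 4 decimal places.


Let A = from Machine 1, D = defective

Given:
- P(A) = 0.2140, P(B) = 0.7860
- P(D|A) = 0.0447, P(D|B) = 0.0778

Step 1: Find P(D)
P(D) = P(D|A)P(A) + P(D|B)P(B)
     = 0.0447 × 0.2140 + 0.0778 × 0.7860
     = 0.00956580 + 0.06115080
     = 0.07071660

Step 2: Apply Bayes' theorem
P(A|D) = P(D|A)P(A) / P(D)
       = 0.00956580 / 0.07071660
       = 0.1353


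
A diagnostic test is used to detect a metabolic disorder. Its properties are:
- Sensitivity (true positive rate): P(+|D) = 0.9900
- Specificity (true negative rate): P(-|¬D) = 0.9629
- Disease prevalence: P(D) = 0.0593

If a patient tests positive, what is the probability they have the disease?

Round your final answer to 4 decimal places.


Let D = has disease, + = positive test

Given:
- P(D) = 0.0593 (prevalence)
- P(+|D) = 0.9900 (sensitivity)
- P(-|¬D) = 0.9629 (specificity)
- P(+|¬D) = 0.0371 (false positive rate = 1 - specificity)

Step 1: Find P(+)
P(+) = P(+|D)P(D) + P(+|¬D)P(¬D)
     = 0.9900 × 0.0593 + 0.0371 × 0.9407
     = 0.05870700 + 0.03489997
     = 0.09360697

Step 2: Apply Bayes' theorem for P(D|+)
P(D|+) = P(+|D)P(D) / P(+)
       = 0.05870700 / 0.09360697
       = 0.6272


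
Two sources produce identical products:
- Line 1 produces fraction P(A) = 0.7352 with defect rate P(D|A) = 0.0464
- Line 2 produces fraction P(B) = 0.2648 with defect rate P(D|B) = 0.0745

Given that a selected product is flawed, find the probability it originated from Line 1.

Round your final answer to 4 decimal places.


Let A = from Line 1, D = flawed

Given:
- P(A) = 0.7352, P(B) = 0.2648
- P(D|A) = 0.0464, P(D|B) = 0.0745

Step 1: Find P(D)
P(D) = P(D|A)P(A) + P(D|B)P(B)
     = 0.0464 × 0.7352 + 0.0745 × 0.2648
     = 0.03411328 + 0.01972760
     = 0.05384088

Step 2: Apply Bayes' theorem
P(A|D) = P(D|A)P(A) / P(D)
       = 0.03411328 / 0.05384088
       = 0.6336


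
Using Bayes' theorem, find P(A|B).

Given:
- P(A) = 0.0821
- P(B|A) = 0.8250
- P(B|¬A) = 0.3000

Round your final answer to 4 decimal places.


Bayes' theorem: P(A|B) = P(B|A) × P(A) / P(B)

Step 1: Calculate P(B) using law of total probability
P(B) = P(B|A)P(A) + P(B|¬A)P(¬A)
     = 0.8250 × 0.0821 + 0.3000 × 0.9179
     = 0.06773250 + 0.27537000
     = 0.34310250

Step 2: Apply Bayes' theorem
P(A|B) = P(B|A) × P(A) / P(B)
       = 0.06773250 / 0.34310250
       = 0.1974


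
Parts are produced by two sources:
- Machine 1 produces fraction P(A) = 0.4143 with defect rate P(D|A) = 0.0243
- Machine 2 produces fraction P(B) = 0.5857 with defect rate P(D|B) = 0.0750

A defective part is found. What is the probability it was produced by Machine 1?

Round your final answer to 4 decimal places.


Let A = from Machine 1, D = defective

Given:
- P(A) = 0.4143, P(B) = 0.5857
- P(D|A) = 0.0243, P(D|B) = 0.0750

Step 1: Find P(D)
P(D) = P(D|A)P(A) + P(D|B)P(B)
     = 0.0243 × 0.4143 + 0.0750 × 0.5857
     = 0.01006749 + 0.04392750
     = 0.05399499

Step 2: Apply Bayes' theorem
P(A|D) = P(D|A)P(A) / P(D)
       = 0.01006749 / 0.05399499
       = 0.1865


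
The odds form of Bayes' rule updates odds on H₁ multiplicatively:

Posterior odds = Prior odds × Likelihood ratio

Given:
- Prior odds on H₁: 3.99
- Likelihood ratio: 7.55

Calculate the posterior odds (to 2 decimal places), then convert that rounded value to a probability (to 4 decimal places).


Step 1: Calculate posterior odds
Posterior odds = Prior odds × LR
               = 3.99 × 7.55
               = 30.12

Step 2: Convert to probability
P(H₁|E) = Posterior odds / (1 + Posterior odds)
       = 30.12 / (1 + 30.12)
       = 30.12 / 31.12
       = 0.9679

The evidence increased P(H₁) from 0.7996 to 0.9679.


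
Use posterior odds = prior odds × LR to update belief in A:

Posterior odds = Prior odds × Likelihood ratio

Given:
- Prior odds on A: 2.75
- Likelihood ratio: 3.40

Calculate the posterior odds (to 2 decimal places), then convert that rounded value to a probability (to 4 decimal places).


Step 1: Calculate posterior odds
Posterior odds = Prior odds × LR
               = 2.75 × 3.40
               = 9.35

Step 2: Convert to probability
P(A|E) = Posterior odds / (1 + Posterior odds)
       = 9.35 / (1 + 9.35)
       = 9.35 / 10.35
       = 0.9034

The evidence increased P(A) from 0.7333 to 0.9034.


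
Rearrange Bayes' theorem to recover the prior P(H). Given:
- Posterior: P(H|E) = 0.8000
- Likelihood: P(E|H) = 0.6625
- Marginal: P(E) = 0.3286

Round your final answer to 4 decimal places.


From Bayes' theorem: P(H|E) = P(E|H) × P(H) / P(E)

Rearranging for P(H):
P(H) = P(H|E) × P(E) / P(E|H)
     = 0.8000 × 0.3286 / 0.6625
     = 0.26288000 / 0.6625
     = 0.3968


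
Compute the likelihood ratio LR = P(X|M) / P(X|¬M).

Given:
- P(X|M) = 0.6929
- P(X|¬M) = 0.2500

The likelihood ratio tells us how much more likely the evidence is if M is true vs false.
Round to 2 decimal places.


Likelihood Ratio (LR) = P(X|M) / P(X|¬M)

LR = 0.6929 / 0.2500
   = 2.77

The evidence is 2.77 times more likely if M is true than if M is false.
LR > 1, so observing X raises the odds in favor of M.


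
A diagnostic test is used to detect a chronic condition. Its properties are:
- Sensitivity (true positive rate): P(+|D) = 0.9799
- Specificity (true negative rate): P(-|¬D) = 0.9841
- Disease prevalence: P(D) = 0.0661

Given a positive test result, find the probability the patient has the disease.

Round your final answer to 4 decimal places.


Let D = has disease, + = positive test

Given:
- P(D) = 0.0661 (prevalence)
- P(+|D) = 0.9799 (sensitivity)
- P(-|¬D) = 0.9841 (specificity)
- P(+|¬D) = 0.0159 (false positive rate = 1 - specificity)

Step 1: Find P(+)
P(+) = P(+|D)P(D) + P(+|¬D)P(¬D)
     = 0.9799 × 0.0661 + 0.0159 × 0.9339
     = 0.06477139 + 0.01484901
     = 0.07962040

Step 2: Apply Bayes' theorem for P(D|+)
P(D|+) = P(+|D)P(D) / P(+)
       = 0.06477139 / 0.07962040
       = 0.8135


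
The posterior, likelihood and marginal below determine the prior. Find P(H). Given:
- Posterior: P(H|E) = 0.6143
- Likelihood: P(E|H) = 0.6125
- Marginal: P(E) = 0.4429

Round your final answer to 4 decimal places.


From Bayes' theorem: P(H|E) = P(E|H) × P(H) / P(E)

Rearranging for P(H):
P(H) = P(H|E) × P(E) / P(E|H)
     = 0.6143 × 0.4429 / 0.6125
     = 0.27207347 / 0.6125
     = 0.4442


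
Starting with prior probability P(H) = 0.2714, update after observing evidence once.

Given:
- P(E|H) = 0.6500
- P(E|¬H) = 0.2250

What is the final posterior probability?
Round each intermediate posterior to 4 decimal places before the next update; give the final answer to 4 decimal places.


Sequential Bayesian updating:

Initial prior: P(H) = 0.2714

Update 1:
  P(E) = 0.6500 × 0.2714 + 0.2250 × 0.7286 = 0.17641000 + 0.16393500 = 0.34034500
  P(H|E) = 0.17641000 / 0.34034500 = 0.5183

Final posterior: 0.5183


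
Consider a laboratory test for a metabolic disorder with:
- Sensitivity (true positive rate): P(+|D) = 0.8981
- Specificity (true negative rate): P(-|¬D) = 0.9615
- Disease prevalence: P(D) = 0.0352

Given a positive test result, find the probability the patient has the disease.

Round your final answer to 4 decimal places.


Let D = has disease, + = positive test

Given:
- P(D) = 0.0352 (prevalence)
- P(+|D) = 0.8981 (sensitivity)
- P(-|¬D) = 0.9615 (specificity)
- P(+|¬D) = 0.0385 (false positive rate = 1 - specificity)

Step 1: Find P(+)
P(+) = P(+|D)P(D) + P(+|¬D)P(¬D)
     = 0.8981 × 0.0352 + 0.0385 × 0.9648
     = 0.03161312 + 0.03714480
     = 0.06875792

Step 2: Apply Bayes' theorem for P(D|+)
P(D|+) = P(+|D)P(D) / P(+)
       = 0.03161312 / 0.06875792
       = 0.4598


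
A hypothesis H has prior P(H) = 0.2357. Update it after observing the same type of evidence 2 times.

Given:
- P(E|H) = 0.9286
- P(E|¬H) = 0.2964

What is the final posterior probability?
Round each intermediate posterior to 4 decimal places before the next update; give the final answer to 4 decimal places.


Sequential Bayesian updating:

Initial prior: P(H) = 0.2357

Update 1:
  P(E) = 0.9286 × 0.2357 + 0.2964 × 0.7643 = 0.21887102 + 0.22653852 = 0.44540954
  P(H|E) = 0.21887102 / 0.44540954 = 0.4914

Update 2:
  P(E) = 0.9286 × 0.4914 + 0.2964 × 0.5086 = 0.45631404 + 0.15074904 = 0.60706308
  P(H|E) = 0.45631404 / 0.60706308 = 0.7517

Final posterior: 0.7517


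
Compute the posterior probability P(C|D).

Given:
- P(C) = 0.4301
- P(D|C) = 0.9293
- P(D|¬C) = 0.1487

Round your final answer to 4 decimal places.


Bayes' theorem: P(C|D) = P(D|C) × P(C) / P(D)

Step 1: Calculate P(D) using law of total probability
P(D) = P(D|C)P(C) + P(D|¬C)P(¬C)
     = 0.9293 × 0.4301 + 0.1487 × 0.5699
     = 0.39969193 + 0.08474413
     = 0.48443606

Step 2: Apply Bayes' theorem
P(C|D) = P(D|C) × P(C) / P(D)
       = 0.39969193 / 0.48443606
       = 0.8251


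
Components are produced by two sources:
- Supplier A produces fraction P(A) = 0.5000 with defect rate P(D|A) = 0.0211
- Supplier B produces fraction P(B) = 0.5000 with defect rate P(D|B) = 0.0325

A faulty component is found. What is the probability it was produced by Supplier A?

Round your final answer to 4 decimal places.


Let A = from Supplier A, D = faulty

Given:
- P(A) = 0.5000, P(B) = 0.5000
- P(D|A) = 0.0211, P(D|B) = 0.0325

Step 1: Find P(D)
P(D) = P(D|A)P(A) + P(D|B)P(B)
     = 0.0211 × 0.5000 + 0.0325 × 0.5000
     = 0.01055000 + 0.01625000
     = 0.02680000

Step 2: Apply Bayes' theorem
P(A|D) = P(D|A)P(A) / P(D)
       = 0.01055000 / 0.02680000
       = 0.3937


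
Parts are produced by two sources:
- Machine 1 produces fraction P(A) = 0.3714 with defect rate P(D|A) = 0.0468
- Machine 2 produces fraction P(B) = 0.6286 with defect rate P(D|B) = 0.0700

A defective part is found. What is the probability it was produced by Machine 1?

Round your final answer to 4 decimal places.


Let A = from Machine 1, D = defective

Given:
- P(A) = 0.3714, P(B) = 0.6286
- P(D|A) = 0.0468, P(D|B) = 0.0700

Step 1: Find P(D)
P(D) = P(D|A)P(A) + P(D|B)P(B)
     = 0.0468 × 0.3714 + 0.0700 × 0.6286
     = 0.01738152 + 0.04400200
     = 0.06138352

Step 2: Apply Bayes' theorem
P(A|D) = P(D|A)P(A) / P(D)
       = 0.01738152 / 0.06138352
       = 0.2832


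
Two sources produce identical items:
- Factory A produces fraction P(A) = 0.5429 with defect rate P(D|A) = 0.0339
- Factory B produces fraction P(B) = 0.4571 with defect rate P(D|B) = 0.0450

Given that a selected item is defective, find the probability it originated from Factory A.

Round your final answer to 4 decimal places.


Let A = from Factory A, D = defective

Given:
- P(A) = 0.5429, P(B) = 0.4571
- P(D|A) = 0.0339, P(D|B) = 0.0450

Step 1: Find P(D)
P(D) = P(D|A)P(A) + P(D|B)P(B)
     = 0.0339 × 0.5429 + 0.0450 × 0.4571
     = 0.01840431 + 0.02056950
     = 0.03897381

Step 2: Apply Bayes' theorem
P(A|D) = P(D|A)P(A) / P(D)
       = 0.01840431 / 0.03897381
       = 0.4722


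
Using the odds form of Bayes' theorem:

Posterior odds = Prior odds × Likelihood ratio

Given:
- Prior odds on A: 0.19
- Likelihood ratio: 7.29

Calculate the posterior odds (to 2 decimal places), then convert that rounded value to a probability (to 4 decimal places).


Step 1: Calculate posterior odds
Posterior odds = Prior odds × LR
               = 0.19 × 7.29
               = 1.39

Step 2: Convert to probability
P(A|E) = Posterior odds / (1 + Posterior odds)
       = 1.39 / (1 + 1.39)
       = 1.39 / 2.39
       = 0.5816

The evidence increased P(A) from 0.1597 to 0.5816.


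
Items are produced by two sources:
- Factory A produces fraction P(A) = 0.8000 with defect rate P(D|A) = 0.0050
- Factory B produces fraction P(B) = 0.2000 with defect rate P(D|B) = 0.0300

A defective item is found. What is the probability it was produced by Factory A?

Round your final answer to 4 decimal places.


Let A = from Factory A, D = defective

Given:
- P(A) = 0.8000, P(B) = 0.2000
- P(D|A) = 0.0050, P(D|B) = 0.0300

Step 1: Find P(D)
P(D) = P(D|A)P(A) + P(D|B)P(B)
     = 0.0050 × 0.8000 + 0.0300 × 0.2000
     = 0.00400000 + 0.00600000
     = 0.01000000

Step 2: Apply Bayes' theorem
P(A|D) = P(D|A)P(A) / P(D)
       = 0.00400000 / 0.01000000
       = 0.4000


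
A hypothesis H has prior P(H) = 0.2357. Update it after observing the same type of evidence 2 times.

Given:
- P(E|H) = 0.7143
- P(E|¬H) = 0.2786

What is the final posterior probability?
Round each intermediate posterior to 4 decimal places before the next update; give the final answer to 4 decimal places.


Sequential Bayesian updating:

Initial prior: P(H) = 0.2357

Update 1:
  P(E) = 0.7143 × 0.2357 + 0.2786 × 0.7643 = 0.16836051 + 0.21293398 = 0.38129449
  P(H|E) = 0.16836051 / 0.38129449 = 0.4415

Update 2:
  P(E) = 0.7143 × 0.4415 + 0.2786 × 0.5585 = 0.31536345 + 0.15559810 = 0.47096155
  P(H|E) = 0.31536345 / 0.47096155 = 0.6696

Final posterior: 0.6696
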